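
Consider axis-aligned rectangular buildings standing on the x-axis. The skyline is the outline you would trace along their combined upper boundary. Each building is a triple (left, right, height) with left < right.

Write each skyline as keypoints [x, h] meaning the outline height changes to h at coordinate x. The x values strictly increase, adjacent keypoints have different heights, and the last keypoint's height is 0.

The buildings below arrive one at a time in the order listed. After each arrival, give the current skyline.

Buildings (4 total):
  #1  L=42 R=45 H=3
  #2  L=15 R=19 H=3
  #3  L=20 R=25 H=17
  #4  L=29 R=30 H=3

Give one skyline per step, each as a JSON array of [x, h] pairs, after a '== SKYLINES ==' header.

== SKYLINES ==
[[42,3],[45,0]]
[[15,3],[19,0],[42,3],[45,0]]
[[15,3],[19,0],[20,17],[25,0],[42,3],[45,0]]
[[15,3],[19,0],[20,17],[25,0],[29,3],[30,0],[42,3],[45,0]]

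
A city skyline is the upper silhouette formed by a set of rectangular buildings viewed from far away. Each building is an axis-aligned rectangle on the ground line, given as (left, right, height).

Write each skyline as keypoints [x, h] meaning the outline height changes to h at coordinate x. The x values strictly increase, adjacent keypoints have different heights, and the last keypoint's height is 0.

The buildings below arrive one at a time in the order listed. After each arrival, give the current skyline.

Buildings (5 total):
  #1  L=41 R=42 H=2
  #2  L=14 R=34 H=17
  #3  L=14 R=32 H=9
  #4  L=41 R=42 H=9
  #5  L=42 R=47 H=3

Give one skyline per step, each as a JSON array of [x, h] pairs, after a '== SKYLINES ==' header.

== SKYLINES ==
[[41,2],[42,0]]
[[14,17],[34,0],[41,2],[42,0]]
[[14,17],[34,0],[41,2],[42,0]]
[[14,17],[34,0],[41,9],[42,0]]
[[14,17],[34,0],[41,9],[42,3],[47,0]]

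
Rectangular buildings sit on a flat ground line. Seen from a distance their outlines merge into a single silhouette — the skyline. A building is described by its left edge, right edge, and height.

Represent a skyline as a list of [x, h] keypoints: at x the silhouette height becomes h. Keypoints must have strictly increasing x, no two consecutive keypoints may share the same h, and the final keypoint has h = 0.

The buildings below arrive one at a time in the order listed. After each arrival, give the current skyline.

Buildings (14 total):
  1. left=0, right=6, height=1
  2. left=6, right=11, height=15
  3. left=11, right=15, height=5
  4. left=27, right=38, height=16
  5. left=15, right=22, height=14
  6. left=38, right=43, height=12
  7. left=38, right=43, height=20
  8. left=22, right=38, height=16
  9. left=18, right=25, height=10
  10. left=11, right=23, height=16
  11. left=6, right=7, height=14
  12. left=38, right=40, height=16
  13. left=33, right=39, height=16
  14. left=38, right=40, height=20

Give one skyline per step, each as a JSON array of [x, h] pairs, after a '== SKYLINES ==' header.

== SKYLINES ==
[[0,1],[6,0]]
[[0,1],[6,15],[11,0]]
[[0,1],[6,15],[11,5],[15,0]]
[[0,1],[6,15],[11,5],[15,0],[27,16],[38,0]]
[[0,1],[6,15],[11,5],[15,14],[22,0],[27,16],[38,0]]
[[0,1],[6,15],[11,5],[15,14],[22,0],[27,16],[38,12],[43,0]]
[[0,1],[6,15],[11,5],[15,14],[22,0],[27,16],[38,20],[43,0]]
[[0,1],[6,15],[11,5],[15,14],[22,16],[38,20],[43,0]]
[[0,1],[6,15],[11,5],[15,14],[22,16],[38,20],[43,0]]
[[0,1],[6,15],[11,16],[38,20],[43,0]]
[[0,1],[6,15],[11,16],[38,20],[43,0]]
[[0,1],[6,15],[11,16],[38,20],[43,0]]
[[0,1],[6,15],[11,16],[38,20],[43,0]]
[[0,1],[6,15],[11,16],[38,20],[43,0]]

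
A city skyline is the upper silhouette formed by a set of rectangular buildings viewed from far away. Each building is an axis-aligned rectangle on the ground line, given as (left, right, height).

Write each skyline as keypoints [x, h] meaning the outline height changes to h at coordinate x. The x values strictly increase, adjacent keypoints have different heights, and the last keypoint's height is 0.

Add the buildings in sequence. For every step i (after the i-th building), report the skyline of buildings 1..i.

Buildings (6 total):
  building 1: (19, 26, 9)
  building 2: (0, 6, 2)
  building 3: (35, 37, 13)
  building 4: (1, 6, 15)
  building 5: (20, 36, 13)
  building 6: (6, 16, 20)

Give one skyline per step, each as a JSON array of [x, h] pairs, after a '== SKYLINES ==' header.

== SKYLINES ==
[[19,9],[26,0]]
[[0,2],[6,0],[19,9],[26,0]]
[[0,2],[6,0],[19,9],[26,0],[35,13],[37,0]]
[[0,2],[1,15],[6,0],[19,9],[26,0],[35,13],[37,0]]
[[0,2],[1,15],[6,0],[19,9],[20,13],[37,0]]
[[0,2],[1,15],[6,20],[16,0],[19,9],[20,13],[37,0]]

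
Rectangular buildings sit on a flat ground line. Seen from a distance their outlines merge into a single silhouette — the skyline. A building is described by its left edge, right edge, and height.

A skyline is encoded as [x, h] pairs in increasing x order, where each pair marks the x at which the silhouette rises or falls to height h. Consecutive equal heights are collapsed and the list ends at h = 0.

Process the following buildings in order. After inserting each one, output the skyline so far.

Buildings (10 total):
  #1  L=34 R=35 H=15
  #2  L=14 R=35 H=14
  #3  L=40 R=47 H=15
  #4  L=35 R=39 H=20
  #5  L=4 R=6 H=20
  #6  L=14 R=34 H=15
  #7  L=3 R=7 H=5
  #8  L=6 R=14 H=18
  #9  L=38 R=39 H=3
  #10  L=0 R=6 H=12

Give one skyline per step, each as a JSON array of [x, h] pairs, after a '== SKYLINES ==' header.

== SKYLINES ==
[[34,15],[35,0]]
[[14,14],[34,15],[35,0]]
[[14,14],[34,15],[35,0],[40,15],[47,0]]
[[14,14],[34,15],[35,20],[39,0],[40,15],[47,0]]
[[4,20],[6,0],[14,14],[34,15],[35,20],[39,0],[40,15],[47,0]]
[[4,20],[6,0],[14,15],[35,20],[39,0],[40,15],[47,0]]
[[3,5],[4,20],[6,5],[7,0],[14,15],[35,20],[39,0],[40,15],[47,0]]
[[3,5],[4,20],[6,18],[14,15],[35,20],[39,0],[40,15],[47,0]]
[[3,5],[4,20],[6,18],[14,15],[35,20],[39,0],[40,15],[47,0]]
[[0,12],[4,20],[6,18],[14,15],[35,20],[39,0],[40,15],[47,0]]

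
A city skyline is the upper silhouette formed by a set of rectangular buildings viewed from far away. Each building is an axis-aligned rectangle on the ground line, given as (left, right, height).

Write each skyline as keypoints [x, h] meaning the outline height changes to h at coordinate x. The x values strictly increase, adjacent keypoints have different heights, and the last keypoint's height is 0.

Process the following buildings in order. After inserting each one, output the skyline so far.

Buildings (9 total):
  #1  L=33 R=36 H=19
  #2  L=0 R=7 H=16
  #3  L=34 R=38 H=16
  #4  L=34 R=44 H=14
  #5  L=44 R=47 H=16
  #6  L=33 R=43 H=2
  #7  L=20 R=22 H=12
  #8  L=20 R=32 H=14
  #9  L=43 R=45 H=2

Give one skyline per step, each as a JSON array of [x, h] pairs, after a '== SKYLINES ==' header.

== SKYLINES ==
[[33,19],[36,0]]
[[0,16],[7,0],[33,19],[36,0]]
[[0,16],[7,0],[33,19],[36,16],[38,0]]
[[0,16],[7,0],[33,19],[36,16],[38,14],[44,0]]
[[0,16],[7,0],[33,19],[36,16],[38,14],[44,16],[47,0]]
[[0,16],[7,0],[33,19],[36,16],[38,14],[44,16],[47,0]]
[[0,16],[7,0],[20,12],[22,0],[33,19],[36,16],[38,14],[44,16],[47,0]]
[[0,16],[7,0],[20,14],[32,0],[33,19],[36,16],[38,14],[44,16],[47,0]]
[[0,16],[7,0],[20,14],[32,0],[33,19],[36,16],[38,14],[44,16],[47,0]]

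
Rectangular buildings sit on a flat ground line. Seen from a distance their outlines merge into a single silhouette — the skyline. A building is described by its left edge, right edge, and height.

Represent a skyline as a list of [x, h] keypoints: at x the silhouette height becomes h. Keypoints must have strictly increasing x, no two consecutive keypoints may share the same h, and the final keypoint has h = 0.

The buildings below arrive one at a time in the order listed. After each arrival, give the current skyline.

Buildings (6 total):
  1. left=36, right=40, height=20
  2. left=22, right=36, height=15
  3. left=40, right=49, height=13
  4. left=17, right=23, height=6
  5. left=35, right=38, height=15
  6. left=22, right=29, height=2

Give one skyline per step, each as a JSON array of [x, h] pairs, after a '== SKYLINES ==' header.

== SKYLINES ==
[[36,20],[40,0]]
[[22,15],[36,20],[40,0]]
[[22,15],[36,20],[40,13],[49,0]]
[[17,6],[22,15],[36,20],[40,13],[49,0]]
[[17,6],[22,15],[36,20],[40,13],[49,0]]
[[17,6],[22,15],[36,20],[40,13],[49,0]]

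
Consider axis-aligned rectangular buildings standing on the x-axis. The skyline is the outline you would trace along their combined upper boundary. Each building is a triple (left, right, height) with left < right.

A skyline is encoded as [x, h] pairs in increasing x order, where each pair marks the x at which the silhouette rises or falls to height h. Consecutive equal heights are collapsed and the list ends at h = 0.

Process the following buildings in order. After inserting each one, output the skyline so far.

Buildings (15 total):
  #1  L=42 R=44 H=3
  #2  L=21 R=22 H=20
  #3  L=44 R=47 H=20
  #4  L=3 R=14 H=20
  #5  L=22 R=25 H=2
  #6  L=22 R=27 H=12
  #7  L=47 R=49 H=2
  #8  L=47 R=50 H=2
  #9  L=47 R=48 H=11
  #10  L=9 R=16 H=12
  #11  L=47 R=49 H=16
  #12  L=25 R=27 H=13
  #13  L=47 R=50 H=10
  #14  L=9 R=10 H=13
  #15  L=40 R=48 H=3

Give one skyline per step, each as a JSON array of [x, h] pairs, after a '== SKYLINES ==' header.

== SKYLINES ==
[[42,3],[44,0]]
[[21,20],[22,0],[42,3],[44,0]]
[[21,20],[22,0],[42,3],[44,20],[47,0]]
[[3,20],[14,0],[21,20],[22,0],[42,3],[44,20],[47,0]]
[[3,20],[14,0],[21,20],[22,2],[25,0],[42,3],[44,20],[47,0]]
[[3,20],[14,0],[21,20],[22,12],[27,0],[42,3],[44,20],[47,0]]
[[3,20],[14,0],[21,20],[22,12],[27,0],[42,3],[44,20],[47,2],[49,0]]
[[3,20],[14,0],[21,20],[22,12],[27,0],[42,3],[44,20],[47,2],[50,0]]
[[3,20],[14,0],[21,20],[22,12],[27,0],[42,3],[44,20],[47,11],[48,2],[50,0]]
[[3,20],[14,12],[16,0],[21,20],[22,12],[27,0],[42,3],[44,20],[47,11],[48,2],[50,0]]
[[3,20],[14,12],[16,0],[21,20],[22,12],[27,0],[42,3],[44,20],[47,16],[49,2],[50,0]]
[[3,20],[14,12],[16,0],[21,20],[22,12],[25,13],[27,0],[42,3],[44,20],[47,16],[49,2],[50,0]]
[[3,20],[14,12],[16,0],[21,20],[22,12],[25,13],[27,0],[42,3],[44,20],[47,16],[49,10],[50,0]]
[[3,20],[14,12],[16,0],[21,20],[22,12],[25,13],[27,0],[42,3],[44,20],[47,16],[49,10],[50,0]]
[[3,20],[14,12],[16,0],[21,20],[22,12],[25,13],[27,0],[40,3],[44,20],[47,16],[49,10],[50,0]]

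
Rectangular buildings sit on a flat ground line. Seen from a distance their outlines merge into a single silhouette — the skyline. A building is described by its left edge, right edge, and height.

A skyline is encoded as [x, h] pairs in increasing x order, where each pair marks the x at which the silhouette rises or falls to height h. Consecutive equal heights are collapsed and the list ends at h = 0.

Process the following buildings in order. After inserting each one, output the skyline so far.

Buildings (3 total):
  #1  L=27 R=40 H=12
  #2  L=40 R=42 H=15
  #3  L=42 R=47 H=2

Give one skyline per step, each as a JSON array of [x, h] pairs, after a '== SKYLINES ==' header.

== SKYLINES ==
[[27,12],[40,0]]
[[27,12],[40,15],[42,0]]
[[27,12],[40,15],[42,2],[47,0]]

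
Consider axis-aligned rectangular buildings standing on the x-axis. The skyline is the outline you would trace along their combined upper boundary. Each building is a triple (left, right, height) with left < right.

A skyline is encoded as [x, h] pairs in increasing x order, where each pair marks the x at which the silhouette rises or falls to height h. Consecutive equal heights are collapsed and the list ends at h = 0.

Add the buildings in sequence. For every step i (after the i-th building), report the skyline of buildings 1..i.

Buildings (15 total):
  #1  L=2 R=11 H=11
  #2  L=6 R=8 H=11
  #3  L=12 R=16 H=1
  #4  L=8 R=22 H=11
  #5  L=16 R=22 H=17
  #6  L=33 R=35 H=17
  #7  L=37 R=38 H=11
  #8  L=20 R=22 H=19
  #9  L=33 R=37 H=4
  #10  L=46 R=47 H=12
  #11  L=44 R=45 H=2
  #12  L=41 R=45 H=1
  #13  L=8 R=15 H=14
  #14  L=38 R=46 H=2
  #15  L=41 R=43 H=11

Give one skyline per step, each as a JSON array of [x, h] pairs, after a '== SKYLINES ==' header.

== SKYLINES ==
[[2,11],[11,0]]
[[2,11],[11,0]]
[[2,11],[11,0],[12,1],[16,0]]
[[2,11],[22,0]]
[[2,11],[16,17],[22,0]]
[[2,11],[16,17],[22,0],[33,17],[35,0]]
[[2,11],[16,17],[22,0],[33,17],[35,0],[37,11],[38,0]]
[[2,11],[16,17],[20,19],[22,0],[33,17],[35,0],[37,11],[38,0]]
[[2,11],[16,17],[20,19],[22,0],[33,17],[35,4],[37,11],[38,0]]
[[2,11],[16,17],[20,19],[22,0],[33,17],[35,4],[37,11],[38,0],[46,12],[47,0]]
[[2,11],[16,17],[20,19],[22,0],[33,17],[35,4],[37,11],[38,0],[44,2],[45,0],[46,12],[47,0]]
[[2,11],[16,17],[20,19],[22,0],[33,17],[35,4],[37,11],[38,0],[41,1],[44,2],[45,0],[46,12],[47,0]]
[[2,11],[8,14],[15,11],[16,17],[20,19],[22,0],[33,17],[35,4],[37,11],[38,0],[41,1],[44,2],[45,0],[46,12],[47,0]]
[[2,11],[8,14],[15,11],[16,17],[20,19],[22,0],[33,17],[35,4],[37,11],[38,2],[46,12],[47,0]]
[[2,11],[8,14],[15,11],[16,17],[20,19],[22,0],[33,17],[35,4],[37,11],[38,2],[41,11],[43,2],[46,12],[47,0]]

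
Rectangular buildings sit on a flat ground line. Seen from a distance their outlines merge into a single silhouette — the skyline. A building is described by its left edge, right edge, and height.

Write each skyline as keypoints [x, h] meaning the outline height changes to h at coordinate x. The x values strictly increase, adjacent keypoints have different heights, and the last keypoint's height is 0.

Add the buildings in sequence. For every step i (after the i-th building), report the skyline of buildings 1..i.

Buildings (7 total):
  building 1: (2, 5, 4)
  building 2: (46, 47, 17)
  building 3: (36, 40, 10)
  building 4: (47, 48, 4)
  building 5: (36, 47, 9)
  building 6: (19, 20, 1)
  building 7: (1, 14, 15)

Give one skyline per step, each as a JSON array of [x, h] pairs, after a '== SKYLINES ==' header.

== SKYLINES ==
[[2,4],[5,0]]
[[2,4],[5,0],[46,17],[47,0]]
[[2,4],[5,0],[36,10],[40,0],[46,17],[47,0]]
[[2,4],[5,0],[36,10],[40,0],[46,17],[47,4],[48,0]]
[[2,4],[5,0],[36,10],[40,9],[46,17],[47,4],[48,0]]
[[2,4],[5,0],[19,1],[20,0],[36,10],[40,9],[46,17],[47,4],[48,0]]
[[1,15],[14,0],[19,1],[20,0],[36,10],[40,9],[46,17],[47,4],[48,0]]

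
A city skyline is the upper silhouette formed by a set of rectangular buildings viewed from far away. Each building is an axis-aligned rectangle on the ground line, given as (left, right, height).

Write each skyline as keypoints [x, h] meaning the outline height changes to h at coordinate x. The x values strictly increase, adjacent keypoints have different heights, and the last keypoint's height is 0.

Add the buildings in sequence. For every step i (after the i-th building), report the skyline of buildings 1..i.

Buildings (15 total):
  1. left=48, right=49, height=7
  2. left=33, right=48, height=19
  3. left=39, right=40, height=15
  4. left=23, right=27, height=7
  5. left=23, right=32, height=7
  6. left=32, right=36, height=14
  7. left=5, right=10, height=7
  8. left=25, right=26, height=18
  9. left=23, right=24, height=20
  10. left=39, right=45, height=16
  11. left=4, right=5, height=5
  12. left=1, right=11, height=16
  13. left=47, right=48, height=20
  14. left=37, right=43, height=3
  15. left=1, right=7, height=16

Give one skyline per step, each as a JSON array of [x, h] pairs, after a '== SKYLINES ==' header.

== SKYLINES ==
[[48,7],[49,0]]
[[33,19],[48,7],[49,0]]
[[33,19],[48,7],[49,0]]
[[23,7],[27,0],[33,19],[48,7],[49,0]]
[[23,7],[32,0],[33,19],[48,7],[49,0]]
[[23,7],[32,14],[33,19],[48,7],[49,0]]
[[5,7],[10,0],[23,7],[32,14],[33,19],[48,7],[49,0]]
[[5,7],[10,0],[23,7],[25,18],[26,7],[32,14],[33,19],[48,7],[49,0]]
[[5,7],[10,0],[23,20],[24,7],[25,18],[26,7],[32,14],[33,19],[48,7],[49,0]]
[[5,7],[10,0],[23,20],[24,7],[25,18],[26,7],[32,14],[33,19],[48,7],[49,0]]
[[4,5],[5,7],[10,0],[23,20],[24,7],[25,18],[26,7],[32,14],[33,19],[48,7],[49,0]]
[[1,16],[11,0],[23,20],[24,7],[25,18],[26,7],[32,14],[33,19],[48,7],[49,0]]
[[1,16],[11,0],[23,20],[24,7],[25,18],[26,7],[32,14],[33,19],[47,20],[48,7],[49,0]]
[[1,16],[11,0],[23,20],[24,7],[25,18],[26,7],[32,14],[33,19],[47,20],[48,7],[49,0]]
[[1,16],[11,0],[23,20],[24,7],[25,18],[26,7],[32,14],[33,19],[47,20],[48,7],[49,0]]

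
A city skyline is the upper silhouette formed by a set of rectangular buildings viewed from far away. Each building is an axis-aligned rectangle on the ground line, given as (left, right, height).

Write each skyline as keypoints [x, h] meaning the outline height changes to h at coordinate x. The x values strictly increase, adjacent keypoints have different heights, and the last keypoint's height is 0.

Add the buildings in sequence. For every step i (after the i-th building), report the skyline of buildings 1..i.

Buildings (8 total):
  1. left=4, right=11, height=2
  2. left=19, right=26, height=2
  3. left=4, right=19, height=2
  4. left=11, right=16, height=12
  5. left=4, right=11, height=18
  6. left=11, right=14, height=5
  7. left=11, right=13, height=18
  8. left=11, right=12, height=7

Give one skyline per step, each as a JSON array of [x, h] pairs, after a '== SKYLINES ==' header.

== SKYLINES ==
[[4,2],[11,0]]
[[4,2],[11,0],[19,2],[26,0]]
[[4,2],[26,0]]
[[4,2],[11,12],[16,2],[26,0]]
[[4,18],[11,12],[16,2],[26,0]]
[[4,18],[11,12],[16,2],[26,0]]
[[4,18],[13,12],[16,2],[26,0]]
[[4,18],[13,12],[16,2],[26,0]]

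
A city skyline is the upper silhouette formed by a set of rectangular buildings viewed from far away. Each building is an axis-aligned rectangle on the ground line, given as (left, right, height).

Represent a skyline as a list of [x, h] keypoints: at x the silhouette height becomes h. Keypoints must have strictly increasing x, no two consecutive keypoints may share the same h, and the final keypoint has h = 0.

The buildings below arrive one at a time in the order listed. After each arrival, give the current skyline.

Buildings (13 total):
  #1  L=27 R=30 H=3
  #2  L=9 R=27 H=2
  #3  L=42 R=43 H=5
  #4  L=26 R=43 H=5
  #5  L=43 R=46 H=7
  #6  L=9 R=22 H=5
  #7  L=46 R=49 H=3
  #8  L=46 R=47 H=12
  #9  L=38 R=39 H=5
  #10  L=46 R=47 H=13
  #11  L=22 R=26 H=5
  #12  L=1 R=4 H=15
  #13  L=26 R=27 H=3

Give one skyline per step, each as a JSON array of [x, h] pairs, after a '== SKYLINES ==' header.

== SKYLINES ==
[[27,3],[30,0]]
[[9,2],[27,3],[30,0]]
[[9,2],[27,3],[30,0],[42,5],[43,0]]
[[9,2],[26,5],[43,0]]
[[9,2],[26,5],[43,7],[46,0]]
[[9,5],[22,2],[26,5],[43,7],[46,0]]
[[9,5],[22,2],[26,5],[43,7],[46,3],[49,0]]
[[9,5],[22,2],[26,5],[43,7],[46,12],[47,3],[49,0]]
[[9,5],[22,2],[26,5],[43,7],[46,12],[47,3],[49,0]]
[[9,5],[22,2],[26,5],[43,7],[46,13],[47,3],[49,0]]
[[9,5],[43,7],[46,13],[47,3],[49,0]]
[[1,15],[4,0],[9,5],[43,7],[46,13],[47,3],[49,0]]
[[1,15],[4,0],[9,5],[43,7],[46,13],[47,3],[49,0]]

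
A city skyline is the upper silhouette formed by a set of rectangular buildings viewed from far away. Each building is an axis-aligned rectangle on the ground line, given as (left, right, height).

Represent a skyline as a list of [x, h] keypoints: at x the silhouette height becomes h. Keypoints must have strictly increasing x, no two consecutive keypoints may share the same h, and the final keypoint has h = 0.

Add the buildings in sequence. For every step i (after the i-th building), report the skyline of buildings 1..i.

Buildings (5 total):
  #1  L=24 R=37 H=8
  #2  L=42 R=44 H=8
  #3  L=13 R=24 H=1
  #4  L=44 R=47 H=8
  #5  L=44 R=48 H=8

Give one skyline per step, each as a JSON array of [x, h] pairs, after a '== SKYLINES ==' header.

== SKYLINES ==
[[24,8],[37,0]]
[[24,8],[37,0],[42,8],[44,0]]
[[13,1],[24,8],[37,0],[42,8],[44,0]]
[[13,1],[24,8],[37,0],[42,8],[47,0]]
[[13,1],[24,8],[37,0],[42,8],[48,0]]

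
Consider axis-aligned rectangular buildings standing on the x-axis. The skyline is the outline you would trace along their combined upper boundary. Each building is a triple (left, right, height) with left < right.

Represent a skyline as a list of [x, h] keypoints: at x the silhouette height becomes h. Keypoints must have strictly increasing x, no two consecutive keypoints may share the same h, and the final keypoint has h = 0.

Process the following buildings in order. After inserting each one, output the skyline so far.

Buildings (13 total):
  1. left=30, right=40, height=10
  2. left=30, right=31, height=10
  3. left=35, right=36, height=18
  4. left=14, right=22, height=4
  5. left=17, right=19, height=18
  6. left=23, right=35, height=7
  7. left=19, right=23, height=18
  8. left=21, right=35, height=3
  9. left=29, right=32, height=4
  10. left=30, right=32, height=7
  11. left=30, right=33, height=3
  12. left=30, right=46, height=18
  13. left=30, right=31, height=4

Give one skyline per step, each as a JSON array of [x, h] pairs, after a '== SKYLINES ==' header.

== SKYLINES ==
[[30,10],[40,0]]
[[30,10],[40,0]]
[[30,10],[35,18],[36,10],[40,0]]
[[14,4],[22,0],[30,10],[35,18],[36,10],[40,0]]
[[14,4],[17,18],[19,4],[22,0],[30,10],[35,18],[36,10],[40,0]]
[[14,4],[17,18],[19,4],[22,0],[23,7],[30,10],[35,18],[36,10],[40,0]]
[[14,4],[17,18],[23,7],[30,10],[35,18],[36,10],[40,0]]
[[14,4],[17,18],[23,7],[30,10],[35,18],[36,10],[40,0]]
[[14,4],[17,18],[23,7],[30,10],[35,18],[36,10],[40,0]]
[[14,4],[17,18],[23,7],[30,10],[35,18],[36,10],[40,0]]
[[14,4],[17,18],[23,7],[30,10],[35,18],[36,10],[40,0]]
[[14,4],[17,18],[23,7],[30,18],[46,0]]
[[14,4],[17,18],[23,7],[30,18],[46,0]]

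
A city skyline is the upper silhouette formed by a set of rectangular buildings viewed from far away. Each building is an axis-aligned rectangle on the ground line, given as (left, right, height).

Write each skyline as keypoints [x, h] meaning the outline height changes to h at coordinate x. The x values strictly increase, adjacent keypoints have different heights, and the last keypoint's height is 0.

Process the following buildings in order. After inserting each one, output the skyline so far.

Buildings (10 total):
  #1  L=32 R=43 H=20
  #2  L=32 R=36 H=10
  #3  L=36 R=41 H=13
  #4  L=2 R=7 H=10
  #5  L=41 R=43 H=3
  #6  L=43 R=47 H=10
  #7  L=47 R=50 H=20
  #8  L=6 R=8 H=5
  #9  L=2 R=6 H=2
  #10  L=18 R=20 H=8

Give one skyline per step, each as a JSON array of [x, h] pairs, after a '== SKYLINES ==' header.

== SKYLINES ==
[[32,20],[43,0]]
[[32,20],[43,0]]
[[32,20],[43,0]]
[[2,10],[7,0],[32,20],[43,0]]
[[2,10],[7,0],[32,20],[43,0]]
[[2,10],[7,0],[32,20],[43,10],[47,0]]
[[2,10],[7,0],[32,20],[43,10],[47,20],[50,0]]
[[2,10],[7,5],[8,0],[32,20],[43,10],[47,20],[50,0]]
[[2,10],[7,5],[8,0],[32,20],[43,10],[47,20],[50,0]]
[[2,10],[7,5],[8,0],[18,8],[20,0],[32,20],[43,10],[47,20],[50,0]]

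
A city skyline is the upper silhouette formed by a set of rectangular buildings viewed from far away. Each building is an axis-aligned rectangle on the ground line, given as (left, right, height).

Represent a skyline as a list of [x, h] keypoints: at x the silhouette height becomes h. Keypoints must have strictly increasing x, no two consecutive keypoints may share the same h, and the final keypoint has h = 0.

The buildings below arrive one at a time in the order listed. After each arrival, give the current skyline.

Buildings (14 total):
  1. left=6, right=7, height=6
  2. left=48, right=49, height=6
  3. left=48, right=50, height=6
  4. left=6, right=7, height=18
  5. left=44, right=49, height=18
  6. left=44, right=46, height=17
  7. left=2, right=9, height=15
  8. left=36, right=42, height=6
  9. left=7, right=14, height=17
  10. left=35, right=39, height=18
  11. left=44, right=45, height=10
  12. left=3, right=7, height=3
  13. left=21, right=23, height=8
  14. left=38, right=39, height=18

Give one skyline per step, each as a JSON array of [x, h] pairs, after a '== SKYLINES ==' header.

== SKYLINES ==
[[6,6],[7,0]]
[[6,6],[7,0],[48,6],[49,0]]
[[6,6],[7,0],[48,6],[50,0]]
[[6,18],[7,0],[48,6],[50,0]]
[[6,18],[7,0],[44,18],[49,6],[50,0]]
[[6,18],[7,0],[44,18],[49,6],[50,0]]
[[2,15],[6,18],[7,15],[9,0],[44,18],[49,6],[50,0]]
[[2,15],[6,18],[7,15],[9,0],[36,6],[42,0],[44,18],[49,6],[50,0]]
[[2,15],[6,18],[7,17],[14,0],[36,6],[42,0],[44,18],[49,6],[50,0]]
[[2,15],[6,18],[7,17],[14,0],[35,18],[39,6],[42,0],[44,18],[49,6],[50,0]]
[[2,15],[6,18],[7,17],[14,0],[35,18],[39,6],[42,0],[44,18],[49,6],[50,0]]
[[2,15],[6,18],[7,17],[14,0],[35,18],[39,6],[42,0],[44,18],[49,6],[50,0]]
[[2,15],[6,18],[7,17],[14,0],[21,8],[23,0],[35,18],[39,6],[42,0],[44,18],[49,6],[50,0]]
[[2,15],[6,18],[7,17],[14,0],[21,8],[23,0],[35,18],[39,6],[42,0],[44,18],[49,6],[50,0]]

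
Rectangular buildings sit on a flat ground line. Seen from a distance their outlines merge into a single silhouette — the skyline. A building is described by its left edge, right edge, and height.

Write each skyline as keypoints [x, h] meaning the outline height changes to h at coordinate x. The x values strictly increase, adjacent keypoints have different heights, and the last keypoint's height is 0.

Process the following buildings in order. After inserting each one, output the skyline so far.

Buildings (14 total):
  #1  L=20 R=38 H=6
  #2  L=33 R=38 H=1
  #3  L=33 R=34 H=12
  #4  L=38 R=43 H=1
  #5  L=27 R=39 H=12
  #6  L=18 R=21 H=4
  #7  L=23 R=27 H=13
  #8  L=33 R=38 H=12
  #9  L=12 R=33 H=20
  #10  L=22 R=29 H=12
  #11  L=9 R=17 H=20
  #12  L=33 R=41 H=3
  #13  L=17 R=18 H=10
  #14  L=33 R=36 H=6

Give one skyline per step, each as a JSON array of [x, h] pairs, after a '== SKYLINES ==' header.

== SKYLINES ==
[[20,6],[38,0]]
[[20,6],[38,0]]
[[20,6],[33,12],[34,6],[38,0]]
[[20,6],[33,12],[34,6],[38,1],[43,0]]
[[20,6],[27,12],[39,1],[43,0]]
[[18,4],[20,6],[27,12],[39,1],[43,0]]
[[18,4],[20,6],[23,13],[27,12],[39,1],[43,0]]
[[18,4],[20,6],[23,13],[27,12],[39,1],[43,0]]
[[12,20],[33,12],[39,1],[43,0]]
[[12,20],[33,12],[39,1],[43,0]]
[[9,20],[33,12],[39,1],[43,0]]
[[9,20],[33,12],[39,3],[41,1],[43,0]]
[[9,20],[33,12],[39,3],[41,1],[43,0]]
[[9,20],[33,12],[39,3],[41,1],[43,0]]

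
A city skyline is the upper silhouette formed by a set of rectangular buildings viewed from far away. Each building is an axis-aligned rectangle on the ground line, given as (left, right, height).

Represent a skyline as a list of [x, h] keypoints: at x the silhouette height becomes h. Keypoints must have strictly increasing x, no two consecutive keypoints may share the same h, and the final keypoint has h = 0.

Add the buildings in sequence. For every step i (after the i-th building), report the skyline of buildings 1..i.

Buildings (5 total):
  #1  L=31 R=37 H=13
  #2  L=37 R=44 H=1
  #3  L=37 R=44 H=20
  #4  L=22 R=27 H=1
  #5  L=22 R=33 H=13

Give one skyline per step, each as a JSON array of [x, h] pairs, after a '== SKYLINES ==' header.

== SKYLINES ==
[[31,13],[37,0]]
[[31,13],[37,1],[44,0]]
[[31,13],[37,20],[44,0]]
[[22,1],[27,0],[31,13],[37,20],[44,0]]
[[22,13],[37,20],[44,0]]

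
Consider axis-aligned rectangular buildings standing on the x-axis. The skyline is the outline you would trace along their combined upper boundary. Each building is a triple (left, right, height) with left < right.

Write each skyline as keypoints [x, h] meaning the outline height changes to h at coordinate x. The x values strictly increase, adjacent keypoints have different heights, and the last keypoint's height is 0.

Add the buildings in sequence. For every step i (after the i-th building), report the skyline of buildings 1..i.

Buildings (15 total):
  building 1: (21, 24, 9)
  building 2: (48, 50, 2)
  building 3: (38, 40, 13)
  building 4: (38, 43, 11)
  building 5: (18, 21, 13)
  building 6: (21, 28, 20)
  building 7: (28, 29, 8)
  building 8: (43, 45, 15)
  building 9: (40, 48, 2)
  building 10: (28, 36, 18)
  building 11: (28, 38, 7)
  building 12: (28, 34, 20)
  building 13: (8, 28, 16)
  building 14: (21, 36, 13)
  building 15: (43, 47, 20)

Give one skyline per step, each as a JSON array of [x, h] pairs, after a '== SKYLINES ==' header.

== SKYLINES ==
[[21,9],[24,0]]
[[21,9],[24,0],[48,2],[50,0]]
[[21,9],[24,0],[38,13],[40,0],[48,2],[50,0]]
[[21,9],[24,0],[38,13],[40,11],[43,0],[48,2],[50,0]]
[[18,13],[21,9],[24,0],[38,13],[40,11],[43,0],[48,2],[50,0]]
[[18,13],[21,20],[28,0],[38,13],[40,11],[43,0],[48,2],[50,0]]
[[18,13],[21,20],[28,8],[29,0],[38,13],[40,11],[43,0],[48,2],[50,0]]
[[18,13],[21,20],[28,8],[29,0],[38,13],[40,11],[43,15],[45,0],[48,2],[50,0]]
[[18,13],[21,20],[28,8],[29,0],[38,13],[40,11],[43,15],[45,2],[50,0]]
[[18,13],[21,20],[28,18],[36,0],[38,13],[40,11],[43,15],[45,2],[50,0]]
[[18,13],[21,20],[28,18],[36,7],[38,13],[40,11],[43,15],[45,2],[50,0]]
[[18,13],[21,20],[34,18],[36,7],[38,13],[40,11],[43,15],[45,2],[50,0]]
[[8,16],[21,20],[34,18],[36,7],[38,13],[40,11],[43,15],[45,2],[50,0]]
[[8,16],[21,20],[34,18],[36,7],[38,13],[40,11],[43,15],[45,2],[50,0]]
[[8,16],[21,20],[34,18],[36,7],[38,13],[40,11],[43,20],[47,2],[50,0]]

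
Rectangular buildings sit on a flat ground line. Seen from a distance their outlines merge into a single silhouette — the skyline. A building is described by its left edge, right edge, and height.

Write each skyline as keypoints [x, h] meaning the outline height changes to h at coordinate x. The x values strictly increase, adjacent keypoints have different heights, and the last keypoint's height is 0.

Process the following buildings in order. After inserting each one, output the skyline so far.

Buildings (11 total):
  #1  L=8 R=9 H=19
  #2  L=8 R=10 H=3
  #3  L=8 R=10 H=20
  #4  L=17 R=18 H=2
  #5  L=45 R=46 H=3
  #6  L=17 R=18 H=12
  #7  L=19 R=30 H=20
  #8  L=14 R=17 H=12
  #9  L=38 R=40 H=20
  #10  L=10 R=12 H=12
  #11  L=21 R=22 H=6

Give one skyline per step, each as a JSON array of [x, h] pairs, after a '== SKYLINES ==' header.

== SKYLINES ==
[[8,19],[9,0]]
[[8,19],[9,3],[10,0]]
[[8,20],[10,0]]
[[8,20],[10,0],[17,2],[18,0]]
[[8,20],[10,0],[17,2],[18,0],[45,3],[46,0]]
[[8,20],[10,0],[17,12],[18,0],[45,3],[46,0]]
[[8,20],[10,0],[17,12],[18,0],[19,20],[30,0],[45,3],[46,0]]
[[8,20],[10,0],[14,12],[18,0],[19,20],[30,0],[45,3],[46,0]]
[[8,20],[10,0],[14,12],[18,0],[19,20],[30,0],[38,20],[40,0],[45,3],[46,0]]
[[8,20],[10,12],[12,0],[14,12],[18,0],[19,20],[30,0],[38,20],[40,0],[45,3],[46,0]]
[[8,20],[10,12],[12,0],[14,12],[18,0],[19,20],[30,0],[38,20],[40,0],[45,3],[46,0]]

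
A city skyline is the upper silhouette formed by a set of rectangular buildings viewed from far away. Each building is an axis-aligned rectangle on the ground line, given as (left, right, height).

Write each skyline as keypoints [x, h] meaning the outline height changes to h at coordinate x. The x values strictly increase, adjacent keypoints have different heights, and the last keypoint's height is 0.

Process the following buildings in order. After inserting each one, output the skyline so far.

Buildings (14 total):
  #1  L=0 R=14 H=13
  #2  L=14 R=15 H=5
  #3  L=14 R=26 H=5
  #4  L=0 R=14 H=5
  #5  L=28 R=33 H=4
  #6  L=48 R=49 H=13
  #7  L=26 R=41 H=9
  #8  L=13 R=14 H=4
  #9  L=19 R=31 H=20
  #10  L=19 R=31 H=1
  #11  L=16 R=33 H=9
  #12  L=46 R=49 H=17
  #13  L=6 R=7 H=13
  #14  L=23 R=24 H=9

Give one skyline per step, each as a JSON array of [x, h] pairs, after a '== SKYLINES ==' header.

== SKYLINES ==
[[0,13],[14,0]]
[[0,13],[14,5],[15,0]]
[[0,13],[14,5],[26,0]]
[[0,13],[14,5],[26,0]]
[[0,13],[14,5],[26,0],[28,4],[33,0]]
[[0,13],[14,5],[26,0],[28,4],[33,0],[48,13],[49,0]]
[[0,13],[14,5],[26,9],[41,0],[48,13],[49,0]]
[[0,13],[14,5],[26,9],[41,0],[48,13],[49,0]]
[[0,13],[14,5],[19,20],[31,9],[41,0],[48,13],[49,0]]
[[0,13],[14,5],[19,20],[31,9],[41,0],[48,13],[49,0]]
[[0,13],[14,5],[16,9],[19,20],[31,9],[41,0],[48,13],[49,0]]
[[0,13],[14,5],[16,9],[19,20],[31,9],[41,0],[46,17],[49,0]]
[[0,13],[14,5],[16,9],[19,20],[31,9],[41,0],[46,17],[49,0]]
[[0,13],[14,5],[16,9],[19,20],[31,9],[41,0],[46,17],[49,0]]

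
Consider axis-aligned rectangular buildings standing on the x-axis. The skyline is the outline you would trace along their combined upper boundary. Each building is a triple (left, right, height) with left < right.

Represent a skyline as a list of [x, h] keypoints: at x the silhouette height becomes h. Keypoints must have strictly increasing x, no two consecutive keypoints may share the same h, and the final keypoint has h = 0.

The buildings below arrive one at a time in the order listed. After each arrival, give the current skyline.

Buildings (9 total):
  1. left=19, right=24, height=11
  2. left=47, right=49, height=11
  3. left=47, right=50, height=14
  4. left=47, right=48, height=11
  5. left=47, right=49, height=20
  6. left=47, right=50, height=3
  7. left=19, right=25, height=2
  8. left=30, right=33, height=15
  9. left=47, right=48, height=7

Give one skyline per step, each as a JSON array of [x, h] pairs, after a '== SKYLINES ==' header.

== SKYLINES ==
[[19,11],[24,0]]
[[19,11],[24,0],[47,11],[49,0]]
[[19,11],[24,0],[47,14],[50,0]]
[[19,11],[24,0],[47,14],[50,0]]
[[19,11],[24,0],[47,20],[49,14],[50,0]]
[[19,11],[24,0],[47,20],[49,14],[50,0]]
[[19,11],[24,2],[25,0],[47,20],[49,14],[50,0]]
[[19,11],[24,2],[25,0],[30,15],[33,0],[47,20],[49,14],[50,0]]
[[19,11],[24,2],[25,0],[30,15],[33,0],[47,20],[49,14],[50,0]]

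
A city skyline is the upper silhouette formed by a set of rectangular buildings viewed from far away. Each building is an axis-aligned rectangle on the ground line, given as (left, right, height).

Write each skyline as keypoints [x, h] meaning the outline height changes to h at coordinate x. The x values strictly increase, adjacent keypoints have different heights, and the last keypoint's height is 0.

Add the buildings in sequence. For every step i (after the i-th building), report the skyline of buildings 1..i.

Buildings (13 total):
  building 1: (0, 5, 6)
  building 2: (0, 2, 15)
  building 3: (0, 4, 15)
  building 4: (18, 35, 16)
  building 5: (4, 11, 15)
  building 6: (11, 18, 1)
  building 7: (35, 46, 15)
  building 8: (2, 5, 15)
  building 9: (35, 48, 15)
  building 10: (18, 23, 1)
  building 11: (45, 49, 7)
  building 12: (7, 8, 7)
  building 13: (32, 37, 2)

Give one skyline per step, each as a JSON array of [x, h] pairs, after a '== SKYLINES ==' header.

== SKYLINES ==
[[0,6],[5,0]]
[[0,15],[2,6],[5,0]]
[[0,15],[4,6],[5,0]]
[[0,15],[4,6],[5,0],[18,16],[35,0]]
[[0,15],[11,0],[18,16],[35,0]]
[[0,15],[11,1],[18,16],[35,0]]
[[0,15],[11,1],[18,16],[35,15],[46,0]]
[[0,15],[11,1],[18,16],[35,15],[46,0]]
[[0,15],[11,1],[18,16],[35,15],[48,0]]
[[0,15],[11,1],[18,16],[35,15],[48,0]]
[[0,15],[11,1],[18,16],[35,15],[48,7],[49,0]]
[[0,15],[11,1],[18,16],[35,15],[48,7],[49,0]]
[[0,15],[11,1],[18,16],[35,15],[48,7],[49,0]]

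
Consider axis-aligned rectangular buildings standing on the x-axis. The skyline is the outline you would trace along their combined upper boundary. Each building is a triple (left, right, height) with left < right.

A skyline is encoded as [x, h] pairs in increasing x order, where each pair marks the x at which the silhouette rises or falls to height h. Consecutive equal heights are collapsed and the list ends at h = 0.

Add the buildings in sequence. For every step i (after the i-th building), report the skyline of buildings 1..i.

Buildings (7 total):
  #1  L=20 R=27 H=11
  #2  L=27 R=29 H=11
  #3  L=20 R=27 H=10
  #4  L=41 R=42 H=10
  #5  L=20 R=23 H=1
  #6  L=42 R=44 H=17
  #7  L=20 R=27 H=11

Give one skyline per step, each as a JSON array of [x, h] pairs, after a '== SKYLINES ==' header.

== SKYLINES ==
[[20,11],[27,0]]
[[20,11],[29,0]]
[[20,11],[29,0]]
[[20,11],[29,0],[41,10],[42,0]]
[[20,11],[29,0],[41,10],[42,0]]
[[20,11],[29,0],[41,10],[42,17],[44,0]]
[[20,11],[29,0],[41,10],[42,17],[44,0]]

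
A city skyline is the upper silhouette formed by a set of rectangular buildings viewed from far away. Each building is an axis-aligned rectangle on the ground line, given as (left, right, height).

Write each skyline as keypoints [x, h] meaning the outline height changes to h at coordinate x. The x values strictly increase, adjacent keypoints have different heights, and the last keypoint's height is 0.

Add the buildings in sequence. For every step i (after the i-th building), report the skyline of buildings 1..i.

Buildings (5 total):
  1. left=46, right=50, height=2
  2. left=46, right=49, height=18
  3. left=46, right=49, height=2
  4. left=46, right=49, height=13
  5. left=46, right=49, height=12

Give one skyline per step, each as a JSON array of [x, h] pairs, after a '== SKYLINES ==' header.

== SKYLINES ==
[[46,2],[50,0]]
[[46,18],[49,2],[50,0]]
[[46,18],[49,2],[50,0]]
[[46,18],[49,2],[50,0]]
[[46,18],[49,2],[50,0]]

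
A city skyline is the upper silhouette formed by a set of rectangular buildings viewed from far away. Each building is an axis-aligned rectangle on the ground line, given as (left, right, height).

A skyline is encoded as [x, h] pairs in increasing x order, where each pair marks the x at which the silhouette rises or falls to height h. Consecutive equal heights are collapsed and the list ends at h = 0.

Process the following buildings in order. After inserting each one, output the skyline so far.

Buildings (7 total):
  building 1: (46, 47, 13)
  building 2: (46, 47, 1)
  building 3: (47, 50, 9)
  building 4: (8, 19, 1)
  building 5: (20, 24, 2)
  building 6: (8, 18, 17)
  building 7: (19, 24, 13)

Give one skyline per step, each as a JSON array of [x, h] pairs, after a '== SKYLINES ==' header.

== SKYLINES ==
[[46,13],[47,0]]
[[46,13],[47,0]]
[[46,13],[47,9],[50,0]]
[[8,1],[19,0],[46,13],[47,9],[50,0]]
[[8,1],[19,0],[20,2],[24,0],[46,13],[47,9],[50,0]]
[[8,17],[18,1],[19,0],[20,2],[24,0],[46,13],[47,9],[50,0]]
[[8,17],[18,1],[19,13],[24,0],[46,13],[47,9],[50,0]]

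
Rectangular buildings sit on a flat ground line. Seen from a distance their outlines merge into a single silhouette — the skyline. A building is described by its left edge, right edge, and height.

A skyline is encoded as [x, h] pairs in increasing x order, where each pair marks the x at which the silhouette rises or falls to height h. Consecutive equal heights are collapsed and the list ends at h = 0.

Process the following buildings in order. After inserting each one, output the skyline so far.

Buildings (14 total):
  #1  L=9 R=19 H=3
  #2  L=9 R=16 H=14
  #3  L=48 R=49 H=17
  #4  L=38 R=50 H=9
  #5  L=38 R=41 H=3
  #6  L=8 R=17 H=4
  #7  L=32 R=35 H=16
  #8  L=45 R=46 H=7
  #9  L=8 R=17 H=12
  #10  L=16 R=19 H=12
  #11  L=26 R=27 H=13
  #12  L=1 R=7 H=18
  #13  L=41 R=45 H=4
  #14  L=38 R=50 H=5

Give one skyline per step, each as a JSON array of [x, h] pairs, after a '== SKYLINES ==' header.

== SKYLINES ==
[[9,3],[19,0]]
[[9,14],[16,3],[19,0]]
[[9,14],[16,3],[19,0],[48,17],[49,0]]
[[9,14],[16,3],[19,0],[38,9],[48,17],[49,9],[50,0]]
[[9,14],[16,3],[19,0],[38,9],[48,17],[49,9],[50,0]]
[[8,4],[9,14],[16,4],[17,3],[19,0],[38,9],[48,17],[49,9],[50,0]]
[[8,4],[9,14],[16,4],[17,3],[19,0],[32,16],[35,0],[38,9],[48,17],[49,9],[50,0]]
[[8,4],[9,14],[16,4],[17,3],[19,0],[32,16],[35,0],[38,9],[48,17],[49,9],[50,0]]
[[8,12],[9,14],[16,12],[17,3],[19,0],[32,16],[35,0],[38,9],[48,17],[49,9],[50,0]]
[[8,12],[9,14],[16,12],[19,0],[32,16],[35,0],[38,9],[48,17],[49,9],[50,0]]
[[8,12],[9,14],[16,12],[19,0],[26,13],[27,0],[32,16],[35,0],[38,9],[48,17],[49,9],[50,0]]
[[1,18],[7,0],[8,12],[9,14],[16,12],[19,0],[26,13],[27,0],[32,16],[35,0],[38,9],[48,17],[49,9],[50,0]]
[[1,18],[7,0],[8,12],[9,14],[16,12],[19,0],[26,13],[27,0],[32,16],[35,0],[38,9],[48,17],[49,9],[50,0]]
[[1,18],[7,0],[8,12],[9,14],[16,12],[19,0],[26,13],[27,0],[32,16],[35,0],[38,9],[48,17],[49,9],[50,0]]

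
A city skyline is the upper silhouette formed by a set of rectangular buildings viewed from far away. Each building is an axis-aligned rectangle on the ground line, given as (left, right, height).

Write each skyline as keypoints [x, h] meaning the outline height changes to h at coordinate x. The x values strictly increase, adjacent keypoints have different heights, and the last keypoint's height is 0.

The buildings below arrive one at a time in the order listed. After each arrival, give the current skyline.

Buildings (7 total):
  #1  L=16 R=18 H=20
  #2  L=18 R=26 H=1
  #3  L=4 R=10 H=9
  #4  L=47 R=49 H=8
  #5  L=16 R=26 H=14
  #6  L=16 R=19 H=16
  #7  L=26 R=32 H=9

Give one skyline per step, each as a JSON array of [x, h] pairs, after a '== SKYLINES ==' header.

== SKYLINES ==
[[16,20],[18,0]]
[[16,20],[18,1],[26,0]]
[[4,9],[10,0],[16,20],[18,1],[26,0]]
[[4,9],[10,0],[16,20],[18,1],[26,0],[47,8],[49,0]]
[[4,9],[10,0],[16,20],[18,14],[26,0],[47,8],[49,0]]
[[4,9],[10,0],[16,20],[18,16],[19,14],[26,0],[47,8],[49,0]]
[[4,9],[10,0],[16,20],[18,16],[19,14],[26,9],[32,0],[47,8],[49,0]]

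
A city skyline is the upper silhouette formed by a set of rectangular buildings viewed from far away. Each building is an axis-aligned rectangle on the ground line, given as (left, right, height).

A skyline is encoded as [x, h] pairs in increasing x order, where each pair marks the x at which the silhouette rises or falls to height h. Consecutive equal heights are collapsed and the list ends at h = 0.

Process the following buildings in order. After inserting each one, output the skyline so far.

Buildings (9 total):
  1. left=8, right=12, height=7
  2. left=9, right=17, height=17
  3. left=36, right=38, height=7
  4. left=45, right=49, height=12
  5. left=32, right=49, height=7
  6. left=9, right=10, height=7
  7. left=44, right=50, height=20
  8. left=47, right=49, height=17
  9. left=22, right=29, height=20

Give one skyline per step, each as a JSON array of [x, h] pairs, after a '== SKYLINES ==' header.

== SKYLINES ==
[[8,7],[12,0]]
[[8,7],[9,17],[17,0]]
[[8,7],[9,17],[17,0],[36,7],[38,0]]
[[8,7],[9,17],[17,0],[36,7],[38,0],[45,12],[49,0]]
[[8,7],[9,17],[17,0],[32,7],[45,12],[49,0]]
[[8,7],[9,17],[17,0],[32,7],[45,12],[49,0]]
[[8,7],[9,17],[17,0],[32,7],[44,20],[50,0]]
[[8,7],[9,17],[17,0],[32,7],[44,20],[50,0]]
[[8,7],[9,17],[17,0],[22,20],[29,0],[32,7],[44,20],[50,0]]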